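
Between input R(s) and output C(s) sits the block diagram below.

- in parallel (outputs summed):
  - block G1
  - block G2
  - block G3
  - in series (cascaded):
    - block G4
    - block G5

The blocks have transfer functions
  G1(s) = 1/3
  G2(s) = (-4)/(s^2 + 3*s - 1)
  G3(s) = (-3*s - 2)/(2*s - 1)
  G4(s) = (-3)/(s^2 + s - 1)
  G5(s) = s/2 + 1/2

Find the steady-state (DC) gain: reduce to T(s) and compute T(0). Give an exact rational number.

First reduce the diagram to T(s).

1. series reduction of G4, G5 gives (-3*s - 3)/(2*s^2 + 2*s - 2)
2. add G1, G2, G3, (G4*G5) (parallel) gives (-14*s^5 - 88*s^4 - 181*s^3 + 18*s^2 + 150*s - 47)/(12*s^5 + 42*s^4 - 12*s^3 - 54*s^2 + 36*s - 6)
Evaluating the step-2 result (the overall T(s)) at s = 0 gives T(0) = -47/(-6) = 47/6.

Answer: 47/6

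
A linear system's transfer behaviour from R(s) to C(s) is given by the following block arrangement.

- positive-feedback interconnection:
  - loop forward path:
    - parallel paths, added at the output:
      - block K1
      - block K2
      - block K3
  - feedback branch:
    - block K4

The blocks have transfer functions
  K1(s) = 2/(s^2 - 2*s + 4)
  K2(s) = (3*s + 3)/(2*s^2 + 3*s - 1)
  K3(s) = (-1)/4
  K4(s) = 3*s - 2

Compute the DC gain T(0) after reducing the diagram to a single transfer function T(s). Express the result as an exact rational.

Step 1: reduce the parallel group K1, K2, K3: (-2*s^4 + 13*s^3 + 3*s^2 + 34*s + 44)/(8*s^4 - 4*s^3 + 4*s^2 + 56*s - 16)
Step 2: feedback reduction of (K1+K2+K3), K4: (-2*s^4 + 13*s^3 + 3*s^2 + 34*s + 44)/(6*s^5 - 35*s^4 + 13*s^3 - 92*s^2 - 8*s + 72)
The step-2 result is T(s). Setting s = 0: T(0) = 44/72 = 11/18.

Hence the answer: 11/18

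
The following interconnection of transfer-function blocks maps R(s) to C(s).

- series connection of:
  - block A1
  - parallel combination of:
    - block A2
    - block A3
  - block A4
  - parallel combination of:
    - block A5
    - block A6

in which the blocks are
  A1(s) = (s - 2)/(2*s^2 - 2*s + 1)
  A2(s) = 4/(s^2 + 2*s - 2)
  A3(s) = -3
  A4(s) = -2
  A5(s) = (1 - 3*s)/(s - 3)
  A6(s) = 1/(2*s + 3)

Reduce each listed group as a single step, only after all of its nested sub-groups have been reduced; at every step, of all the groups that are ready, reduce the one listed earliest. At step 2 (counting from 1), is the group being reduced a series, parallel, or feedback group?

Step 1: reduce the parallel group A2, A3
Step 2: combine A5, A6 in parallel
Step 3: multiply A1, (A2+A3), A4, (A5+A6) (series)
Step 2 collapses a parallel group.

Answer: parallel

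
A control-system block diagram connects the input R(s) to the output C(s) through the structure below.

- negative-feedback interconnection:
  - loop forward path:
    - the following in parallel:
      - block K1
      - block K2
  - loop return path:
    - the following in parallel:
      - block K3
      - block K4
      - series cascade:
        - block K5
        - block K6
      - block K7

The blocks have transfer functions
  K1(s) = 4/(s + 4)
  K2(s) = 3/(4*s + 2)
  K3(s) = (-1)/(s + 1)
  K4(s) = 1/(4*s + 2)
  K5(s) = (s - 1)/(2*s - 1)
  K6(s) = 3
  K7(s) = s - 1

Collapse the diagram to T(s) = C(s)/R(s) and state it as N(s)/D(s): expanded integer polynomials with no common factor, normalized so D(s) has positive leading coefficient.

Step 1 - sum the parallel branches K1, K2: (19*s + 20)/(4*s^2 + 18*s + 8)
Step 2 - multiply K5, K6 (series): (3*s - 3)/(2*s - 1)
Step 3 - combine K3, K4, (K5*K6), K7 in parallel: (8*s^4 + 12*s^3 - 10*s^2 - 11*s - 3)/(8*s^3 + 8*s^2 - 2*s - 2)
Step 4 - collapse the loop ((K1+K2) forward, (K3+K4+(K5*K6)+K7) return), giving the overall T(s)

Final answer: (152*s^4 + 312*s^3 + 122*s^2 - 78*s - 40)/(184*s^5 + 564*s^4 + 250*s^3 - 389*s^2 - 329*s - 76)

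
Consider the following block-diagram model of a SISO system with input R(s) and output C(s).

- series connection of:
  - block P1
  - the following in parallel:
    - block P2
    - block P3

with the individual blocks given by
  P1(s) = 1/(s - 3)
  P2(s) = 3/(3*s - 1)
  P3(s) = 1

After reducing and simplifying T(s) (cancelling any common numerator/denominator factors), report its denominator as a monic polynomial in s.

Answer: s^2 - 10*s/3 + 1

Working:
(1) parallel reduction of P2, P3 -> (3*s + 2)/(3*s - 1)
(2) multiply P1, (P2+P3) (series) -> (3*s + 2)/(3*s^2 - 10*s + 3)
The result of step 2 is T(s) in lowest terms. Its denominator has leading coefficient 3; dividing the denominator through by 3 makes it monic.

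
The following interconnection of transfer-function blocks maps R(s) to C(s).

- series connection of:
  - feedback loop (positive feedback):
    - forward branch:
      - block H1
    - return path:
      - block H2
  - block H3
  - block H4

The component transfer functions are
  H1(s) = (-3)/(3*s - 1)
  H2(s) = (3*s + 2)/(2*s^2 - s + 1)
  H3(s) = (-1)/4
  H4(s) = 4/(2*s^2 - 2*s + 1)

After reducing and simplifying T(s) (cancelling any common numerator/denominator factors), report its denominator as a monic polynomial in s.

The answer is s^5 - 11*s^4/6 + 7*s^3/2 - 7*s^2/4 + s/4 + 5/12.

Reasoning:
Step 1. close the feedback loop around H1, H2, giving (-6*s^2 + 3*s - 3)/(6*s^3 - 5*s^2 + 13*s + 5)
Step 2. multiply [H1/(1-H1*H2)], H3, H4 (series), giving (6*s^2 - 3*s + 3)/(12*s^5 - 22*s^4 + 42*s^3 - 21*s^2 + 3*s + 5)
T(s) is the step-2 result (common factors already cancelled). Leading coefficient of the denominator: 12. Divide through by 12 for the monic polynomial.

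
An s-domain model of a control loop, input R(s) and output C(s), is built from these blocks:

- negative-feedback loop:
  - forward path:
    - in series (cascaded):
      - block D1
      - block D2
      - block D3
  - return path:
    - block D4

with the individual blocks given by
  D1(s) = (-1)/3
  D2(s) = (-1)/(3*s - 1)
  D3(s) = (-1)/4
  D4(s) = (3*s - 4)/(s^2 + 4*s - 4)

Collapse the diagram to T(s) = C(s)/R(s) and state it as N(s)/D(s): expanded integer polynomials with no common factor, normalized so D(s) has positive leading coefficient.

Step 1. combine D1, D2, D3 in series gives (-1)/(36*s - 12)
Step 2. reduce the feedback loop with forward (D1*D2*D3) and return D4: this yields T(s), and no further normalization is needed

Hence the answer: (-s^2 - 4*s + 4)/(36*s^3 + 132*s^2 - 195*s + 52)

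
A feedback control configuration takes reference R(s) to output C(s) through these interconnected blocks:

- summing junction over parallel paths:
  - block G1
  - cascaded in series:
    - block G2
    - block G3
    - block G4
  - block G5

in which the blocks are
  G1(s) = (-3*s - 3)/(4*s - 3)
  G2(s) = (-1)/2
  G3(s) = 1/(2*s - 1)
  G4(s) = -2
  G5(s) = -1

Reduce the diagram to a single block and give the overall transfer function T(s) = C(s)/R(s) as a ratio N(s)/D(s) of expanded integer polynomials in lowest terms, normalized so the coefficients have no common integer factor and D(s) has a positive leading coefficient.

Answer: (-14*s^2 + 11*s - 3)/(8*s^2 - 10*s + 3)

Working:
[1] combine G2, G3, G4 in series; result 1/(2*s - 1)
[2] combine G1, (G2*G3*G4), G5 in parallel, which is the overall transfer function T(s) = C(s)/R(s) in lowest terms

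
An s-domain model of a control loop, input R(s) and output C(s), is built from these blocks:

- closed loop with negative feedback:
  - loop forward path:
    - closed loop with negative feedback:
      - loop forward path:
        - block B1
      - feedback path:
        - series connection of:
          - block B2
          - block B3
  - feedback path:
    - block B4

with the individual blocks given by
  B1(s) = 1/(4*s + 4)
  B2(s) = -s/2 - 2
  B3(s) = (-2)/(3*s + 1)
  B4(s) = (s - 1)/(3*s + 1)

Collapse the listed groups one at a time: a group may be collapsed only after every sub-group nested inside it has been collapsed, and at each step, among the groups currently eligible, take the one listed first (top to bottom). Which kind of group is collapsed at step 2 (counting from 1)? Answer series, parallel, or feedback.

Reducing step by step:

(1) combine B2, B3 in series
(2) feedback reduction of B1, (B2*B3)
(3) close the feedback loop around [B1/(1+B1*(B2*B3))], B4
At step 2 the group reduced is feedback.

Answer: feedback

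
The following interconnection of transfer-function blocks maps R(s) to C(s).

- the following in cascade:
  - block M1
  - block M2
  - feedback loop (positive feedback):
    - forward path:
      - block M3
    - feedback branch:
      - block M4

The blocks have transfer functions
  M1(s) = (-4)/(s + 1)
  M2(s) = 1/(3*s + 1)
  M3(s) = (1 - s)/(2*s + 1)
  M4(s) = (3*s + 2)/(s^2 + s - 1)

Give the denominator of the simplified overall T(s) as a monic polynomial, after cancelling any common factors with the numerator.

Step 1. collapse the loop (M3 forward, M4 return): (-s^3 + 2*s - 1)/(2*s^3 + 6*s^2 - 2*s - 3)
Step 2. reduce the series chain M1, M2, [M3/(1-M3*M4)]: (4*s^3 - 8*s + 4)/(6*s^5 + 26*s^4 + 20*s^3 - 11*s^2 - 14*s - 3)
No further cancellation is possible in the step-2 result, so that is T(s). Its denominator becomes monic after dividing by the leading coefficient 6.

Hence the answer: s^5 + 13*s^4/3 + 10*s^3/3 - 11*s^2/6 - 7*s/3 - 1/2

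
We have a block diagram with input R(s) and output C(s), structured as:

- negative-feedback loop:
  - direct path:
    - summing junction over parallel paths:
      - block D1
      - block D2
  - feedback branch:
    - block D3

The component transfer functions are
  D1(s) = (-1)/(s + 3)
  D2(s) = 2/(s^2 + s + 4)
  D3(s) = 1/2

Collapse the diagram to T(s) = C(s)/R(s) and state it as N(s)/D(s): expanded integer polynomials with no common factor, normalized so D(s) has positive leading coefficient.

Answer: (-2*s^2 + 2*s + 4)/(2*s^3 + 7*s^2 + 15*s + 26)

Working:
Step 1 - combine D1, D2 in parallel = (-s^2 + s + 2)/(s^3 + 4*s^2 + 7*s + 12)
Step 2 - reduce the feedback loop with forward (D1+D2) and return D3 - this is the overall T(s), already in the required normalized form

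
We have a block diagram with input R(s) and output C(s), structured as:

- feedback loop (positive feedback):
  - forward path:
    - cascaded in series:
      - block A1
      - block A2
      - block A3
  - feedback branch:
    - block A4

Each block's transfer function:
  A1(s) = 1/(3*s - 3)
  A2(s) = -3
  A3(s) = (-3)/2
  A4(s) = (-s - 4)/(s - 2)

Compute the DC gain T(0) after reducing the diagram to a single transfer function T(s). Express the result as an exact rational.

[1] series reduction of A1, A2, A3, giving 3/(2*s - 2)
[2] collapse the loop ((A1*A2*A3) forward, A4 return), giving (3*s - 6)/(2*s^2 - 3*s + 16)
Evaluating the step-2 result (the overall T(s)) at s = 0 gives T(0) = -6/16 = -3/8.

Hence the answer: -3/8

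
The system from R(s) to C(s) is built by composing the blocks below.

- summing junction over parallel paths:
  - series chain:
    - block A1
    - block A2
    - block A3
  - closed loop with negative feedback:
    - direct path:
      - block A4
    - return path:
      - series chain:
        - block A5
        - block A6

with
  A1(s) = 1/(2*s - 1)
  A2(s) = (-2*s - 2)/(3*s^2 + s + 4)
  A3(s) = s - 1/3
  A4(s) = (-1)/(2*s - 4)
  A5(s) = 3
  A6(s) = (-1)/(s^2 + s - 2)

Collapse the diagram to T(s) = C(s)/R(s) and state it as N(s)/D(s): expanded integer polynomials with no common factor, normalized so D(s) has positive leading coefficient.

Answer: (-30*s^5 - 11*s^4 + 78*s^3 - 53*s^2 - 6*s - 2)/(36*s^6 - 42*s^5 - 96*s^4 + 156*s^3 - 177*s^2 + 327*s - 132)

Working:
1. series reduction of A1, A2, A3: (-6*s^2 - 4*s + 2)/(18*s^3 - 3*s^2 + 21*s - 12)
2. multiply A5, A6 (series): (-3)/(s^2 + s - 2)
3. close the feedback loop around A4, (A5*A6): (-s^2 - s + 2)/(2*s^3 - 2*s^2 - 8*s + 11)
4. add (A1*A2*A3), [A4/(1+A4*(A5*A6))] (parallel), which is the overall transfer function T(s) = C(s)/R(s) in lowest terms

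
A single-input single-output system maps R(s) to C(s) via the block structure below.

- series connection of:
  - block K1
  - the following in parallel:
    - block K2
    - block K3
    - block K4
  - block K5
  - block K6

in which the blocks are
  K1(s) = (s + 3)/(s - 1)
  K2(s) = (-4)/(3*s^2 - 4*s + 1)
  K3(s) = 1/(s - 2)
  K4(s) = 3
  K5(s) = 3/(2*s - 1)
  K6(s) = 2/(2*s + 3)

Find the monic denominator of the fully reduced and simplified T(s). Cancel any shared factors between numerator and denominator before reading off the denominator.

First reduce the diagram to T(s).

1. add K2, K3, K4 (parallel): (9*s^3 - 27*s^2 + 19*s + 3)/(3*s^3 - 10*s^2 + 9*s - 2)
2. combine K1, (K2+K3+K4), K5, K6 in series: (54*s^4 - 372*s^2 + 360*s + 54)/(12*s^6 - 40*s^5 + 15*s^4 + 71*s^3 - 93*s^2 + 41*s - 6)
That last expression is T(s), already simplified. Scaling its denominator by 1/12 (the reciprocal of the leading coefficient) yields the monic denominator.

Answer: s^6 - 10*s^5/3 + 5*s^4/4 + 71*s^3/12 - 31*s^2/4 + 41*s/12 - 1/2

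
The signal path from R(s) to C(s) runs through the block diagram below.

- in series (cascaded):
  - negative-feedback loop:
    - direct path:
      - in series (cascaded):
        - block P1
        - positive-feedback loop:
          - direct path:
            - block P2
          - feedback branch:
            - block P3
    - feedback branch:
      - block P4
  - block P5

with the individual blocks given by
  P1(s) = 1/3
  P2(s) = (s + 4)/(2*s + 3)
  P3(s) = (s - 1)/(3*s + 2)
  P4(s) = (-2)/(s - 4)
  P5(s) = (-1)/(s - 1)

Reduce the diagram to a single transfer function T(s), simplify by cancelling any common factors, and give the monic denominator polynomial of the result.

Reducing step by step:

Step 1. feedback reduction of P2, P3: (3*s^2 + 14*s + 8)/(5*s^2 + 10*s + 10)
Step 2. series reduction of P1, [P2/(1-P2*P3)]: (3*s^2 + 14*s + 8)/(15*s^2 + 30*s + 30)
Step 3. close the feedback loop around (P1*[P2/(1-P2*P3)]), P4: (3*s^3 + 2*s^2 - 48*s - 32)/(15*s^3 - 36*s^2 - 118*s - 136)
Step 4. combine [(P1*[P2/(1-P2*P3)])/(1+(P1*[P2/(1-P2*P3)])*P4)], P5 in series: (-3*s^3 - 2*s^2 + 48*s + 32)/(15*s^4 - 51*s^3 - 82*s^2 - 18*s + 136)
T(s) is the step-4 result (common factors already cancelled). Leading coefficient of the denominator: 15. Divide through by 15 for the monic polynomial.

Answer: s^4 - 17*s^3/5 - 82*s^2/15 - 6*s/5 + 136/15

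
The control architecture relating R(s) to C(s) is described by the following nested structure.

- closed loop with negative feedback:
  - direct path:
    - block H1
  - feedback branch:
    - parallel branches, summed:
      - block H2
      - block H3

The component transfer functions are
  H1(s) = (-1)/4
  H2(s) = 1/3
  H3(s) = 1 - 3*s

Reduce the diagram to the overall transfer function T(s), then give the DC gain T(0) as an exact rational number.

[1] add H2, H3 (parallel) gives 4/3 - 3*s
[2] collapse the loop (H1 forward, (H2+H3) return) gives (-3)/(9*s + 8)
That last expression is T(s); at s = 0 only the constant terms survive, so T(0) = -3/8.

Hence the answer: -3/8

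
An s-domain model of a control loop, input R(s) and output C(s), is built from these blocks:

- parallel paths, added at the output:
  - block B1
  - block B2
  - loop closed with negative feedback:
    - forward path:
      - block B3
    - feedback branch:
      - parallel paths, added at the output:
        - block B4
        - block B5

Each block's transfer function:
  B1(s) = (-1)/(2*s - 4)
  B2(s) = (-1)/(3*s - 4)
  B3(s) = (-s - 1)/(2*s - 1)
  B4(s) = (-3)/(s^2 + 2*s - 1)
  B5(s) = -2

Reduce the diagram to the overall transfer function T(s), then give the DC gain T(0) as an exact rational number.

The answer is 1.

Reasoning:
[1] add B4, B5 (parallel): (-2*s^2 - 4*s - 1)/(s^2 + 2*s - 1)
[2] apply the feedback formula to B3, (B4+B5): (-s^3 - 3*s^2 - s + 1)/(4*s^3 + 9*s^2 + s + 2)
[3] combine B1, B2, [B3/(1+B3*(B4+B5))] in parallel: (-6*s^5 - 18*s^4 + 25*s^3 + 45*s^2 - 38*s + 32)/(24*s^5 - 26*s^4 - 110*s^3 + 136*s^2 - 24*s + 32)
The step-3 result is T(s). Setting s = 0: T(0) = 32/32 = 1.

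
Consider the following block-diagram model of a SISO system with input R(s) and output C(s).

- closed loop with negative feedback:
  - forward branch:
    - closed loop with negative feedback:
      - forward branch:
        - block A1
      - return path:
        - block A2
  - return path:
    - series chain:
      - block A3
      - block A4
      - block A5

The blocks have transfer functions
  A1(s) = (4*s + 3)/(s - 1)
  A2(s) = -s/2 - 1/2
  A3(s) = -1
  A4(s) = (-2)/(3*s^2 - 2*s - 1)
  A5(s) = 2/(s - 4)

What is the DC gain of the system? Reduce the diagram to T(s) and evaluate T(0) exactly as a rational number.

First reduce the diagram to T(s).

Step 1 - apply the feedback formula to A1, A2, giving (-8*s - 6)/(4*s^2 + 5*s + 5)
Step 2 - series reduction of A3, A4, A5, giving 4/(3*s^3 - 14*s^2 + 7*s + 4)
Step 3 - collapse the loop ([A1/(1+A1*A2)] forward, (A3*A4*A5) return), giving (-24*s^4 + 94*s^3 + 28*s^2 - 74*s - 24)/(12*s^5 - 41*s^4 - 27*s^3 - 19*s^2 + 23*s - 4)
Step 3 gives the overall T(s). Then T(0) = -24/(-4) = 6.

Answer: 6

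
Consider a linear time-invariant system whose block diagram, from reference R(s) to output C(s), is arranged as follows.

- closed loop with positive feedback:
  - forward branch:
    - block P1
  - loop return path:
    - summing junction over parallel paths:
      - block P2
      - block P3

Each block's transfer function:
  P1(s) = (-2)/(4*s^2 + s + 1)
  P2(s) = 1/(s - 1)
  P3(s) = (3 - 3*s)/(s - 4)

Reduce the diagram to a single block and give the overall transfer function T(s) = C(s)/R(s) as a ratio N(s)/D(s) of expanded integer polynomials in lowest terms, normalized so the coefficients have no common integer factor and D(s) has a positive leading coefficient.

Step 1: parallel reduction of P2, P3 -> (-3*s^2 + 7*s - 7)/(s^2 - 5*s + 4)
Step 2: apply the feedback formula to P1, (P2+P3): this yields T(s), and no further normalization is needed

Answer: (-2*s^2 + 10*s - 8)/(4*s^4 - 19*s^3 + 6*s^2 + 13*s - 10)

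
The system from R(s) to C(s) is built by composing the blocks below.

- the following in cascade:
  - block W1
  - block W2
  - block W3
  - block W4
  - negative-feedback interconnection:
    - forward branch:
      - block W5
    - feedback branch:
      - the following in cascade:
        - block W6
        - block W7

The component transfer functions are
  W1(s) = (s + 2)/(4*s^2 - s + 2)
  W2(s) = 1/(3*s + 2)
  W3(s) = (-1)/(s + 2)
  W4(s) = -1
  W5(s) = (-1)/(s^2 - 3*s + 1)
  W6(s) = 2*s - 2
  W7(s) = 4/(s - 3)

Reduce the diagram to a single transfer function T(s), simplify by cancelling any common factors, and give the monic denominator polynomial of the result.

Reducing step by step:

Step 1 - multiply W6, W7 (series): (8*s - 8)/(s - 3)
Step 2 - reduce the feedback loop with forward W5 and return (W6*W7): (3 - s)/(s^3 - 6*s^2 + 2*s + 5)
Step 3 - combine W1, W2, W3, W4, [W5/(1+W5*(W6*W7))] in series: (3 - s)/(12*s^6 - 67*s^5 - 2*s^4 + 50*s^3 + 9*s^2 + 28*s + 20)
The result of step 3 is T(s) in lowest terms. Its denominator has leading coefficient 12; dividing the denominator through by 12 makes it monic.

Answer: s^6 - 67*s^5/12 - s^4/6 + 25*s^3/6 + 3*s^2/4 + 7*s/3 + 5/3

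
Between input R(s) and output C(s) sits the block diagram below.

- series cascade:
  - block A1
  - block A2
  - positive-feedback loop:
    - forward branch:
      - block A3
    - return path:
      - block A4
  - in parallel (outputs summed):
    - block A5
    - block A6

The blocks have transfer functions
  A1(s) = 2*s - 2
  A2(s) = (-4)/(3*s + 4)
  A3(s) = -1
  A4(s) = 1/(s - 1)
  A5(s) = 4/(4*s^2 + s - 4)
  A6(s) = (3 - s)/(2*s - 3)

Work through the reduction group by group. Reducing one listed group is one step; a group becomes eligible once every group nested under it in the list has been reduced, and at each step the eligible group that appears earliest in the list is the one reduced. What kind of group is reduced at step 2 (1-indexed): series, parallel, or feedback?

Reducing step by step:

Step 1: close the feedback loop around A3, A4
Step 2: reduce the parallel group A5, A6
Step 3: multiply A1, A2, [A3/(1-A3*A4)], (A5+A6) (series)
Step 2 collapses a parallel group.

Answer: parallel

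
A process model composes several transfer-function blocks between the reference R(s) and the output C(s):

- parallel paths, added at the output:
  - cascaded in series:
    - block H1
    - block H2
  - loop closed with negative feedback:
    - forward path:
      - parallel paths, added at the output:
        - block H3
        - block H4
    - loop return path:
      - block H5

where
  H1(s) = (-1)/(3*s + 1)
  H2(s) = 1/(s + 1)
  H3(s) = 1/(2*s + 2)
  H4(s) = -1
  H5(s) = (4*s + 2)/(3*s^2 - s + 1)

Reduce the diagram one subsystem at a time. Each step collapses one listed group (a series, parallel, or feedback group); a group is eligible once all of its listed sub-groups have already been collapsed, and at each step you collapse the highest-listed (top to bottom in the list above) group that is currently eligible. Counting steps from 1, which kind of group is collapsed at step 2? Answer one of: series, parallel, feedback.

Step 1: multiply H1, H2 (series)
Step 2: reduce the parallel group H3, H4
Step 3: collapse the loop ((H3+H4) forward, H5 return)
Step 4: reduce the parallel group (H1*H2), [(H3+H4)/(1+(H3+H4)*H5)]
The group at step 2 is a parallel group.

Hence the answer: parallel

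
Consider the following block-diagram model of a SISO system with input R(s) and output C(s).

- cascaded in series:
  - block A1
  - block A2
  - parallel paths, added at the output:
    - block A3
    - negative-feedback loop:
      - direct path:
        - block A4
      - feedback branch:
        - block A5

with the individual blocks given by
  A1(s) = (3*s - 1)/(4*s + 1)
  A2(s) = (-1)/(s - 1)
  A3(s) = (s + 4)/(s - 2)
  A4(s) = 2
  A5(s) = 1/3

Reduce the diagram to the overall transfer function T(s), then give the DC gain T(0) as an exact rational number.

Step 1: close the feedback loop around A4, A5 gives 6/5
Step 2: sum the parallel branches A3, [A4/(1+A4*A5)] gives (11*s + 8)/(5*s - 10)
Step 3: series reduction of A1, A2, (A3+[A4/(1+A4*A5)]) gives (-33*s^2 - 13*s + 8)/(20*s^3 - 55*s^2 + 25*s + 10)
The step-3 result is T(s). Setting s = 0: T(0) = 8/10 = 4/5.

Hence the answer: 4/5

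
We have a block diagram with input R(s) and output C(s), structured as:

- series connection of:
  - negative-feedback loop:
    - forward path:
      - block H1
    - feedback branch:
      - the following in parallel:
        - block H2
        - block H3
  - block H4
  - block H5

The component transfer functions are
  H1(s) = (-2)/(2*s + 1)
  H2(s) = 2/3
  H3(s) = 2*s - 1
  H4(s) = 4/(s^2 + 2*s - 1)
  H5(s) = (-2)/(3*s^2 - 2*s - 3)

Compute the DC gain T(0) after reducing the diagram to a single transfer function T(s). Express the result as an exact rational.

Step 1. parallel reduction of H2, H3 -> 2*s - 1/3
Step 2. close the feedback loop around H1, (H2+H3) -> 6/(6*s - 5)
Step 3. multiply [H1/(1+H1*(H2+H3))], H4, H5 (series) -> (-48)/(18*s^5 + 9*s^4 - 80*s^3 + 26*s^2 + 38*s - 15)
DC gain: substitute s = 0 into T(s) from step 3: T(0) = -48/(-15) = 16/5.

Answer: 16/5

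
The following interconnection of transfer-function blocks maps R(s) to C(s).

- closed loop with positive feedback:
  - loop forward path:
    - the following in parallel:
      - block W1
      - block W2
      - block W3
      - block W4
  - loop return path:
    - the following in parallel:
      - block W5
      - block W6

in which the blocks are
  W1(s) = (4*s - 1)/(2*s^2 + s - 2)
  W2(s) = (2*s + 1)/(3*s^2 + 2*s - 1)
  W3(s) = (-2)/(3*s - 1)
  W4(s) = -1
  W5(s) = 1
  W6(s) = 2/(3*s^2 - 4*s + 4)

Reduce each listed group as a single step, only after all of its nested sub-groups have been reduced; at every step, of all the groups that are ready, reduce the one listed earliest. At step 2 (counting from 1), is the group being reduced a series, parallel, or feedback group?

Answer: parallel

Working:
1. sum the parallel branches W1, W2, W3, W4
2. combine W5, W6 in parallel
3. feedback reduction of (W1+W2+W3+W4), (W5+W6)
Step 2 collapses a parallel group.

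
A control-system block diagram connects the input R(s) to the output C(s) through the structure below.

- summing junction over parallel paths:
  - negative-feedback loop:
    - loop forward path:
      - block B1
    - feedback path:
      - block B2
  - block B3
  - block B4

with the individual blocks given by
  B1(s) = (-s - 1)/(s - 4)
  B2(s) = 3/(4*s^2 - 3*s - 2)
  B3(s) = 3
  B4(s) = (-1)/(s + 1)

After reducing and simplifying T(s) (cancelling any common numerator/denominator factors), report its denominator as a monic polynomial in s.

Answer: s^4 - 15*s^3/4 - 3*s^2 + 3*s + 5/4

Working:
Step 1. close the feedback loop around B1, B2; result (-4*s^3 - s^2 + 5*s + 2)/(4*s^3 - 19*s^2 + 7*s + 5)
Step 2. reduce the parallel group [B1/(1+B1*B2)], B3, B4; result (8*s^4 - 54*s^3 - 13*s^2 + 36*s + 12)/(4*s^4 - 15*s^3 - 12*s^2 + 12*s + 5)
Step 2 gives the fully reduced T(s), with no common factor left to cancel. The denominator's leading coefficient is 4, so divide each of its coefficients by 4 to get the monic form.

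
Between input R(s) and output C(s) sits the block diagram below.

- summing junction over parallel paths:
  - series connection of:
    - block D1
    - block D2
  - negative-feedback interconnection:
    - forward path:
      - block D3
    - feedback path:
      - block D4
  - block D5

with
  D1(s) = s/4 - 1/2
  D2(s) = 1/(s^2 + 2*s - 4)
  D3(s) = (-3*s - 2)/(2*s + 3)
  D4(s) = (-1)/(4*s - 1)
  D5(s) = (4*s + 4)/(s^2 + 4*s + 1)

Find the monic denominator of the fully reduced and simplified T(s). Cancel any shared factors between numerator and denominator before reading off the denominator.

Answer: s^6 + 61*s^5/8 + 117*s^4/8 - 53*s^3/8 - 219*s^2/8 - 19*s/4 + 1/2

Working:
Step 1. multiply D1, D2 (series); result (s - 2)/(4*s^2 + 8*s - 16)
Step 2. feedback reduction of D3, D4; result (-12*s^2 - 5*s + 2)/(8*s^2 + 13*s - 1)
Step 3. reduce the parallel group (D1*D2), [D3/(1+D3*D4)], D5; result (-48*s^6 - 172*s^5 + 269*s^4 + 941*s^3 - 573*s^2 - 851*s + 34)/(32*s^6 + 244*s^5 + 468*s^4 - 212*s^3 - 876*s^2 - 152*s + 16)
That last expression is T(s), already simplified. Scaling its denominator by 1/32 (the reciprocal of the leading coefficient) yields the monic denominator.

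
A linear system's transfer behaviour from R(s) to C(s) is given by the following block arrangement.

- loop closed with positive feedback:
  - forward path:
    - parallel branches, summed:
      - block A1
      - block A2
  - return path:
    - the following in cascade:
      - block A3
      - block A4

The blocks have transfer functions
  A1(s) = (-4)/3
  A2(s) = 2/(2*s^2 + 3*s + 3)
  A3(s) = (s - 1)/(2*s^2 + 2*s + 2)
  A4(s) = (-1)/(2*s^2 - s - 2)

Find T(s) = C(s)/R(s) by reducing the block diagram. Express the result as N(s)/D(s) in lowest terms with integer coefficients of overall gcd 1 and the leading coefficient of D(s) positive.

Answer: (-16*s^6 - 32*s^5 - 16*s^4 + 30*s^3 + 58*s^2 + 42*s + 12)/(12*s^6 + 24*s^5 + 21*s^4 - 22*s^3 - 50*s^2 - 42*s - 15)

Working:
(1) parallel reduction of A1, A2 -> (-8*s^2 - 12*s - 6)/(6*s^2 + 9*s + 9)
(2) multiply A3, A4 (series) -> (1 - s)/(4*s^4 + 2*s^3 - 2*s^2 - 6*s - 4)
(3) feedback reduction of (A1+A2), (A3*A4): this yields T(s), and no further normalization is needed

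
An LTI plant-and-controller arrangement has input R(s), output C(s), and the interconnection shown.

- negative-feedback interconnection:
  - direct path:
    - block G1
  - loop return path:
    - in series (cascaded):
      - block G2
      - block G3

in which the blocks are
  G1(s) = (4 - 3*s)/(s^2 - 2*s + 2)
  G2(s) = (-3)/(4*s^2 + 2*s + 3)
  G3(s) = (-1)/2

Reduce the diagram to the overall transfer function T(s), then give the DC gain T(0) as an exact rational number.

The answer is 1.

Reasoning:
Step 1: combine G2, G3 in series = 3/(8*s^2 + 4*s + 6)
Step 2: apply the feedback formula to G1, (G2*G3) = (-24*s^3 + 20*s^2 - 2*s + 24)/(8*s^4 - 12*s^3 + 14*s^2 - 13*s + 24)
Step 2 gives the overall T(s). Then T(0) = 24/24 = 1.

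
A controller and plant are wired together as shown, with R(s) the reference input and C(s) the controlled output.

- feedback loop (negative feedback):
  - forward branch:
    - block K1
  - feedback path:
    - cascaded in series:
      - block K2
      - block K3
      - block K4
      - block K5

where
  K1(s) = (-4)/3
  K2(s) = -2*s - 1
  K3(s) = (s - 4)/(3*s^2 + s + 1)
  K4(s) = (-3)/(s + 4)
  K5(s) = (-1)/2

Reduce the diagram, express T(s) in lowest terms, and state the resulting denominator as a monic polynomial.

Step 1. reduce the series chain K2, K3, K4, K5: (-6*s^2 + 21*s + 12)/(6*s^3 + 26*s^2 + 10*s + 8)
Step 2. close the feedback loop around K1, (K2*K3*K4*K5): (-12*s^3 - 52*s^2 - 20*s - 16)/(9*s^3 + 51*s^2 - 27*s - 12)
No further cancellation is possible in the step-2 result, so that is T(s). Its denominator becomes monic after dividing by the leading coefficient 9.

Final answer: s^3 + 17*s^2/3 - 3*s - 4/3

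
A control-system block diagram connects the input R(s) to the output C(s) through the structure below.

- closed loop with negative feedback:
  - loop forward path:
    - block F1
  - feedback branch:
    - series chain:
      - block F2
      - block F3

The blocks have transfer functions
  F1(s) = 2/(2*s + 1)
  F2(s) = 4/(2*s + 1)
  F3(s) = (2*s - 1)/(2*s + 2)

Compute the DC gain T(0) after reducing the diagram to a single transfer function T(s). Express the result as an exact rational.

Step 1: series reduction of F2, F3, giving (4*s - 2)/(2*s^2 + 3*s + 1)
Step 2: close the feedback loop around F1, (F2*F3), giving (4*s^2 + 6*s + 2)/(4*s^3 + 8*s^2 + 13*s - 3)
That last expression is T(s); at s = 0 only the constant terms survive, so T(0) = 2/(-3) = -2/3.

Hence the answer: -2/3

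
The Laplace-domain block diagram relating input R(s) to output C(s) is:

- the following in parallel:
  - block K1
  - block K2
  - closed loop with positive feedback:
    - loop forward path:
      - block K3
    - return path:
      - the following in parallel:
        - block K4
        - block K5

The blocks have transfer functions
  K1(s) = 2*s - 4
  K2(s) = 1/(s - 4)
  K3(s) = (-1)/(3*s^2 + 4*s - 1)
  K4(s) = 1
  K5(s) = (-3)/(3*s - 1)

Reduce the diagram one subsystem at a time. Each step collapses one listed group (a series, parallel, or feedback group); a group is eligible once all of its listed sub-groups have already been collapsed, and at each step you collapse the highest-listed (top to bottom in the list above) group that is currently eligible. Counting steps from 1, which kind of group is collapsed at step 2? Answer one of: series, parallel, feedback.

Step 1: combine K4, K5 in parallel
Step 2: reduce the feedback loop with forward K3 and return (K4+K5)
Step 3: add K1, K2, [K3/(1-K3*(K4+K5))] (parallel)
So the answer for step 2 is feedback.

Final answer: feedback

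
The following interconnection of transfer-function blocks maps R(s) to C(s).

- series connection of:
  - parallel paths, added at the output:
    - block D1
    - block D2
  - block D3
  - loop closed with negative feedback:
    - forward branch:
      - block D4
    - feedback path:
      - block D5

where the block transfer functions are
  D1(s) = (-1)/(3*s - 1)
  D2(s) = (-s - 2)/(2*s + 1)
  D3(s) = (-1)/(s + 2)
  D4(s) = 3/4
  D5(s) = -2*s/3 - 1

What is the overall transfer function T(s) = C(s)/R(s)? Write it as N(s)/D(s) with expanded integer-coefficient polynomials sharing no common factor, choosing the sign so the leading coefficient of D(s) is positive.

Step 1: sum the parallel branches D1, D2: (-3*s^2 - 7*s + 1)/(6*s^2 + s - 1)
Step 2: close the feedback loop around D4, D5: (-3)/(2*s - 1)
Step 3: reduce the series chain (D1+D2), D3, [D4/(1+D4*D5)] - this is the overall T(s), already in the required normalized form

Final answer: (-9*s^2 - 21*s + 3)/(12*s^4 + 20*s^3 - 11*s^2 - 5*s + 2)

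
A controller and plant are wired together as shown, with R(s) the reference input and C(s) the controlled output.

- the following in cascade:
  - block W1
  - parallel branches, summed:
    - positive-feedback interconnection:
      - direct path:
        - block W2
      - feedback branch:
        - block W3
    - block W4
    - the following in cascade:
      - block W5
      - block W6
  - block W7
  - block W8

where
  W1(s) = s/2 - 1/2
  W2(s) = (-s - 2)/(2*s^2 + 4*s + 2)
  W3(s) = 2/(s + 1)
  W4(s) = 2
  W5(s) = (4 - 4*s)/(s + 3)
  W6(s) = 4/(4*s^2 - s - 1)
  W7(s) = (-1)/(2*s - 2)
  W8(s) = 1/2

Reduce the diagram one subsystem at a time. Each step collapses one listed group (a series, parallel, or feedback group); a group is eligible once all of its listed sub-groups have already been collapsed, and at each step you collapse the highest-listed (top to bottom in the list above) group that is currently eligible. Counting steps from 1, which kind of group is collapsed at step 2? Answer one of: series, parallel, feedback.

Step 1 - close the feedback loop around W2, W3
Step 2 - reduce the series chain W5, W6
Step 3 - add [W2/(1-W2*W3)], W4, (W5*W6) (parallel)
Step 4 - series reduction of W1, ([W2/(1-W2*W3)]+W4+(W5*W6)), W7, W8
The group at step 2 is a series group.

Answer: series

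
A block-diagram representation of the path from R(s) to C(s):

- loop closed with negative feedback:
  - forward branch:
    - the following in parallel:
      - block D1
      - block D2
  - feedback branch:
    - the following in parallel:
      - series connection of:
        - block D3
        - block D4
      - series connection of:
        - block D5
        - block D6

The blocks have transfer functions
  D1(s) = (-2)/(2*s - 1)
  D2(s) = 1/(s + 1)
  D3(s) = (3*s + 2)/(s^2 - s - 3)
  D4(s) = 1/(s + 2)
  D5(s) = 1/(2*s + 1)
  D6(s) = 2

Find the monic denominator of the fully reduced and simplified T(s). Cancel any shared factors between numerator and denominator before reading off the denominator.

Answer: s^6 + 2*s^5 - 17*s^4/4 - 13*s^3 - 11*s^2 + 5*s + 9

Working:
1. add D1, D2 (parallel) = (-3)/(2*s^2 + s - 1)
2. series reduction of D3, D4 = (3*s + 2)/(s^3 + s^2 - 5*s - 6)
3. cascade D5, D6 = 2/(2*s + 1)
4. parallel reduction of (D3*D4), (D5*D6) = (2*s^3 + 8*s^2 - 3*s - 10)/(2*s^4 + 3*s^3 - 9*s^2 - 17*s - 6)
5. apply the feedback formula to (D1+D2), ((D3*D4)+(D5*D6)) = (-6*s^4 - 9*s^3 + 27*s^2 + 51*s + 18)/(4*s^6 + 8*s^5 - 17*s^4 - 52*s^3 - 44*s^2 + 20*s + 36)
The result of step 5 is T(s) in lowest terms. Its denominator has leading coefficient 4; dividing the denominator through by 4 makes it monic.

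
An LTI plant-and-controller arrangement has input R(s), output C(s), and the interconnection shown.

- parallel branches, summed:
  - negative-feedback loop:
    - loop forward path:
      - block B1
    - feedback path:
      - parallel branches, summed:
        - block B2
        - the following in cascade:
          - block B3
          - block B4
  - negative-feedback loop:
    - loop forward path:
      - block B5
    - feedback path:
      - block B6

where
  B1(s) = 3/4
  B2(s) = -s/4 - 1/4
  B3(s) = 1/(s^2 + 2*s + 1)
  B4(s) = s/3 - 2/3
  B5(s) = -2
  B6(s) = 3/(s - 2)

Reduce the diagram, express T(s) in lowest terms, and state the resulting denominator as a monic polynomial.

Answer: s^4 - 31*s^3/3 + 29*s^2/3 + 211*s/3 + 40/3

Working:
1. combine B3, B4 in series; result (s - 2)/(3*s^2 + 6*s + 3)
2. parallel reduction of B2, (B3*B4); result (-3*s^3 - 9*s^2 - 5*s - 11)/(12*s^2 + 24*s + 12)
3. feedback reduction of B1, (B2+(B3*B4)); result (-12*s^2 - 24*s - 12)/(3*s^3 - 7*s^2 - 27*s - 5)
4. feedback reduction of B5, B6; result (4 - 2*s)/(s - 8)
5. sum the parallel branches [B1/(1+B1*(B2+(B3*B4)))], [B5/(1+B5*B6)]; result (-6*s^4 + 14*s^3 + 98*s^2 + 82*s + 76)/(3*s^4 - 31*s^3 + 29*s^2 + 211*s + 40)
The result of step 5 is T(s) in lowest terms. Its denominator has leading coefficient 3; dividing the denominator through by 3 makes it monic.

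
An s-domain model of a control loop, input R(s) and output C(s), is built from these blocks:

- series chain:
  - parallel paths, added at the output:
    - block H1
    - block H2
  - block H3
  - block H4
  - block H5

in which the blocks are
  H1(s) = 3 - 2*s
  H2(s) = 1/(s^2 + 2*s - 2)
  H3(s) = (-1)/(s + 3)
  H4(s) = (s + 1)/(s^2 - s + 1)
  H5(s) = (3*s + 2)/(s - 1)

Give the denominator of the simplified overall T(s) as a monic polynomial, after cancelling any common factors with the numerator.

First reduce the diagram to T(s).

Step 1. reduce the parallel group H1, H2: (-2*s^3 - s^2 + 10*s - 5)/(s^2 + 2*s - 2)
Step 2. reduce the series chain (H1+H2), H3, H4, H5: (6*s^5 + 13*s^4 - 21*s^3 - 33*s^2 + 5*s + 10)/(s^6 + 3*s^5 - 4*s^4 - 5*s^3 + 15*s^2 - 16*s + 6)
No further cancellation is possible in the step-2 result, so that is T(s). Its denominator is already monic.

Answer: s^6 + 3*s^5 - 4*s^4 - 5*s^3 + 15*s^2 - 16*s + 6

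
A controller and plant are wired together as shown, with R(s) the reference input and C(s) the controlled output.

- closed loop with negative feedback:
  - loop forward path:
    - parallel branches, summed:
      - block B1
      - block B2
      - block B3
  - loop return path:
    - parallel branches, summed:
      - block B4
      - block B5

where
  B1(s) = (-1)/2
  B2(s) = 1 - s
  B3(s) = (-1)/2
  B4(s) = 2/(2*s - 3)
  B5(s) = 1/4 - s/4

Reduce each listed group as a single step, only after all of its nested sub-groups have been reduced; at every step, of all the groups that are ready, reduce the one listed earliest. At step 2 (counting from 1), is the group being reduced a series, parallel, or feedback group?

(1) combine B1, B2, B3 in parallel
(2) add B4, B5 (parallel)
(3) feedback reduction of (B1+B2+B3), (B4+B5)
So the answer for step 2 is parallel.

Hence the answer: parallel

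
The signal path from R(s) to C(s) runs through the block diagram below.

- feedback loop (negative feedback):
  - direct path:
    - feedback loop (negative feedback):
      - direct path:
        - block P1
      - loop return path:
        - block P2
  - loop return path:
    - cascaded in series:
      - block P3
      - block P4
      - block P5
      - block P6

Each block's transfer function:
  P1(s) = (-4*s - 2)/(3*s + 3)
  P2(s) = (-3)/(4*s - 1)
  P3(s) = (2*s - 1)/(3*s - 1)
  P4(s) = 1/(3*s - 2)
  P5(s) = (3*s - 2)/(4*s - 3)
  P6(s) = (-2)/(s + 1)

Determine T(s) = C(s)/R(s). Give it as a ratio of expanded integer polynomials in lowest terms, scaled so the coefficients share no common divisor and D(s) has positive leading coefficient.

[1] collapse the loop (P1 forward, P2 return) = (-16*s^2 - 4*s + 2)/(12*s^2 + 21*s + 3)
[2] series reduction of P3, P4, P5, P6 = (2 - 4*s)/(12*s^3 - s^2 - 10*s + 3)
[3] apply the feedback formula to [P1/(1+P1*P2)], (P3*P4*P5*P6): this yields T(s), and no further normalization is needed

Final answer: (-192*s^5 - 32*s^4 + 188*s^3 - 10*s^2 - 32*s + 6)/(144*s^5 + 240*s^4 - 41*s^3 - 193*s^2 + 17*s + 13)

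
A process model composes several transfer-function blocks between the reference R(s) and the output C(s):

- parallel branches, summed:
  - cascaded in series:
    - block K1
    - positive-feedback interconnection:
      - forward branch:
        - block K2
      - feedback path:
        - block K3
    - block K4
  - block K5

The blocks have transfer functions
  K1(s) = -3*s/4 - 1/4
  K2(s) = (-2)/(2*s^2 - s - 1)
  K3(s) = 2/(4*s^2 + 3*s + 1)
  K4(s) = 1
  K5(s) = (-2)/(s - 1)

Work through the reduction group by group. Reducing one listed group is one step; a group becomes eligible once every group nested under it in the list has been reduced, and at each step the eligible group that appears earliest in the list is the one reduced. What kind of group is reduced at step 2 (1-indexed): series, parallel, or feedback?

Step 1: collapse the loop (K2 forward, K3 return)
Step 2: reduce the series chain K1, [K2/(1-K2*K3)], K4
Step 3: combine (K1*[K2/(1-K2*K3)]*K4), K5 in parallel
At step 2 the group reduced is series.

Answer: series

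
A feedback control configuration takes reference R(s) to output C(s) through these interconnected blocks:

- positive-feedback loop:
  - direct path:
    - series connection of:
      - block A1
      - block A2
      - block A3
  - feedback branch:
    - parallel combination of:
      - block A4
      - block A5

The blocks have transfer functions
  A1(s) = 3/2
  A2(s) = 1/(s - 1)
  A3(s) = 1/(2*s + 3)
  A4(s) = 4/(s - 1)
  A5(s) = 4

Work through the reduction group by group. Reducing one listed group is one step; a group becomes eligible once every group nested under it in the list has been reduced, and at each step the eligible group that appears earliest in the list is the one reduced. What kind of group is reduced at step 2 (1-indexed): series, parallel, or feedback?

1. multiply A1, A2, A3 (series)
2. add A4, A5 (parallel)
3. reduce the feedback loop with forward (A1*A2*A3) and return (A4+A5)
At step 2 the group reduced is parallel.

Final answer: parallel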